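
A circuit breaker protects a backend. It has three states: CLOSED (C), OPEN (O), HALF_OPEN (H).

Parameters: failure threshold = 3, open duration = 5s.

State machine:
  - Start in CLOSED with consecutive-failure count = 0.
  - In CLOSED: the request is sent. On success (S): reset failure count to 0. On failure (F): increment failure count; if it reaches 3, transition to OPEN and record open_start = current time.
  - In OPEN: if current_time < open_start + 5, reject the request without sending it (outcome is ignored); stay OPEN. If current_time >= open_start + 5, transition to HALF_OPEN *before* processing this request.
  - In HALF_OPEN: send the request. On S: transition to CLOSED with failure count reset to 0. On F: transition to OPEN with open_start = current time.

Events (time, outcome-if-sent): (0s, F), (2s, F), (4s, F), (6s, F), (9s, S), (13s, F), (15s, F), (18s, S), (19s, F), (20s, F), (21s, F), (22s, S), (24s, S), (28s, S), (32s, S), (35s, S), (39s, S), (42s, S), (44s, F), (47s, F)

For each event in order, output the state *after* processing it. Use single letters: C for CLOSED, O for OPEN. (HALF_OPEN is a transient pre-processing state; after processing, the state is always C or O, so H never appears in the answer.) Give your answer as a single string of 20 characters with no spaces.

Answer: CCOOCCCCCCOOOCCCCCCC

Derivation:
State after each event:
  event#1 t=0s outcome=F: state=CLOSED
  event#2 t=2s outcome=F: state=CLOSED
  event#3 t=4s outcome=F: state=OPEN
  event#4 t=6s outcome=F: state=OPEN
  event#5 t=9s outcome=S: state=CLOSED
  event#6 t=13s outcome=F: state=CLOSED
  event#7 t=15s outcome=F: state=CLOSED
  event#8 t=18s outcome=S: state=CLOSED
  event#9 t=19s outcome=F: state=CLOSED
  event#10 t=20s outcome=F: state=CLOSED
  event#11 t=21s outcome=F: state=OPEN
  event#12 t=22s outcome=S: state=OPEN
  event#13 t=24s outcome=S: state=OPEN
  event#14 t=28s outcome=S: state=CLOSED
  event#15 t=32s outcome=S: state=CLOSED
  event#16 t=35s outcome=S: state=CLOSED
  event#17 t=39s outcome=S: state=CLOSED
  event#18 t=42s outcome=S: state=CLOSED
  event#19 t=44s outcome=F: state=CLOSED
  event#20 t=47s outcome=F: state=CLOSED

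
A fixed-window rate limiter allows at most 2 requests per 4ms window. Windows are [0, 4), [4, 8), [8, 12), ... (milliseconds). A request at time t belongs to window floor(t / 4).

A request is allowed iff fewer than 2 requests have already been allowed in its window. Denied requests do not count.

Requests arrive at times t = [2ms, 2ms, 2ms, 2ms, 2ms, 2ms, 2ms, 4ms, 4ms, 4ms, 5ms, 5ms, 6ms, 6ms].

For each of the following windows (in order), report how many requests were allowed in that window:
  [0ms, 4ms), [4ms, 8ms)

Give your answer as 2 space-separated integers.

Processing requests:
  req#1 t=2ms (window 0): ALLOW
  req#2 t=2ms (window 0): ALLOW
  req#3 t=2ms (window 0): DENY
  req#4 t=2ms (window 0): DENY
  req#5 t=2ms (window 0): DENY
  req#6 t=2ms (window 0): DENY
  req#7 t=2ms (window 0): DENY
  req#8 t=4ms (window 1): ALLOW
  req#9 t=4ms (window 1): ALLOW
  req#10 t=4ms (window 1): DENY
  req#11 t=5ms (window 1): DENY
  req#12 t=5ms (window 1): DENY
  req#13 t=6ms (window 1): DENY
  req#14 t=6ms (window 1): DENY

Allowed counts by window: 2 2

Answer: 2 2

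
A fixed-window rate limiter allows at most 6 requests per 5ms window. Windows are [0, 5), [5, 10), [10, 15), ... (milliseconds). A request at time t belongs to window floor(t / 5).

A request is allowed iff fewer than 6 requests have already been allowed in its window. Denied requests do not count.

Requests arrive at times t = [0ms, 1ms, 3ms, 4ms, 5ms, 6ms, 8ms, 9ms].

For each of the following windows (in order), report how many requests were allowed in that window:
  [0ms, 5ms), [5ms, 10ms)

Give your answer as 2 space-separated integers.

Answer: 4 4

Derivation:
Processing requests:
  req#1 t=0ms (window 0): ALLOW
  req#2 t=1ms (window 0): ALLOW
  req#3 t=3ms (window 0): ALLOW
  req#4 t=4ms (window 0): ALLOW
  req#5 t=5ms (window 1): ALLOW
  req#6 t=6ms (window 1): ALLOW
  req#7 t=8ms (window 1): ALLOW
  req#8 t=9ms (window 1): ALLOW

Allowed counts by window: 4 4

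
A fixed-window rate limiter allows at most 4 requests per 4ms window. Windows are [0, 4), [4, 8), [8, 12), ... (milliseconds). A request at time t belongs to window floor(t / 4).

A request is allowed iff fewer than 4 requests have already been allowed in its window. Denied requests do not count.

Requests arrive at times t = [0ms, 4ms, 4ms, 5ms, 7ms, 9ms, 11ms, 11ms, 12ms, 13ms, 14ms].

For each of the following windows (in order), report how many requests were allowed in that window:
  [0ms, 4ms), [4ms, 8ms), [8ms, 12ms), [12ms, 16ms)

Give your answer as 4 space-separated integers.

Processing requests:
  req#1 t=0ms (window 0): ALLOW
  req#2 t=4ms (window 1): ALLOW
  req#3 t=4ms (window 1): ALLOW
  req#4 t=5ms (window 1): ALLOW
  req#5 t=7ms (window 1): ALLOW
  req#6 t=9ms (window 2): ALLOW
  req#7 t=11ms (window 2): ALLOW
  req#8 t=11ms (window 2): ALLOW
  req#9 t=12ms (window 3): ALLOW
  req#10 t=13ms (window 3): ALLOW
  req#11 t=14ms (window 3): ALLOW

Allowed counts by window: 1 4 3 3

Answer: 1 4 3 3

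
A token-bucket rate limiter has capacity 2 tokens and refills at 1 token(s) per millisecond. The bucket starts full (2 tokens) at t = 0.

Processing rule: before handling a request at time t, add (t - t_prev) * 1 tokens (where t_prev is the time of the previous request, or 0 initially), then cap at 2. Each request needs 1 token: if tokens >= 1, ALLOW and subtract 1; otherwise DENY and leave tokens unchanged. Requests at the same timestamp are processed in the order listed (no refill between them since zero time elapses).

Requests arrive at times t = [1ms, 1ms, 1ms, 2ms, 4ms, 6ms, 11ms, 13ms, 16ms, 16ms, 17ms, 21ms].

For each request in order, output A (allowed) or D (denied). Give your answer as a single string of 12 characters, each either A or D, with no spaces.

Simulating step by step:
  req#1 t=1ms: ALLOW
  req#2 t=1ms: ALLOW
  req#3 t=1ms: DENY
  req#4 t=2ms: ALLOW
  req#5 t=4ms: ALLOW
  req#6 t=6ms: ALLOW
  req#7 t=11ms: ALLOW
  req#8 t=13ms: ALLOW
  req#9 t=16ms: ALLOW
  req#10 t=16ms: ALLOW
  req#11 t=17ms: ALLOW
  req#12 t=21ms: ALLOW

Answer: AADAAAAAAAAA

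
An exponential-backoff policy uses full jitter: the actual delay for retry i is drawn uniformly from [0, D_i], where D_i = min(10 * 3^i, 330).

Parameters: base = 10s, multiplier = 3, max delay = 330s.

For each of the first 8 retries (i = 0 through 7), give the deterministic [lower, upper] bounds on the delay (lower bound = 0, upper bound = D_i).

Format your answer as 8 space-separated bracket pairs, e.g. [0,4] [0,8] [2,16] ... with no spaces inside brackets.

Answer: [0,10] [0,30] [0,90] [0,270] [0,330] [0,330] [0,330] [0,330]

Derivation:
Computing bounds per retry:
  i=0: D_i=min(10*3^0,330)=10, bounds=[0,10]
  i=1: D_i=min(10*3^1,330)=30, bounds=[0,30]
  i=2: D_i=min(10*3^2,330)=90, bounds=[0,90]
  i=3: D_i=min(10*3^3,330)=270, bounds=[0,270]
  i=4: D_i=min(10*3^4,330)=330, bounds=[0,330]
  i=5: D_i=min(10*3^5,330)=330, bounds=[0,330]
  i=6: D_i=min(10*3^6,330)=330, bounds=[0,330]
  i=7: D_i=min(10*3^7,330)=330, bounds=[0,330]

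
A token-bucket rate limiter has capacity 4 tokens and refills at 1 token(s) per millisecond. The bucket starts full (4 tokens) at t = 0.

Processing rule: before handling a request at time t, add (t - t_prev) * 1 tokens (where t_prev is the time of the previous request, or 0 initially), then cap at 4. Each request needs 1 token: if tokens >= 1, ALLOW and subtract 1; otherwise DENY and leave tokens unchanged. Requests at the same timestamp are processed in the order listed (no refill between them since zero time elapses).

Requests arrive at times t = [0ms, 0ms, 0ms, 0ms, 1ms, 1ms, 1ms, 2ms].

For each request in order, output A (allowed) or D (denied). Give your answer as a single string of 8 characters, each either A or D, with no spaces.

Answer: AAAAADDA

Derivation:
Simulating step by step:
  req#1 t=0ms: ALLOW
  req#2 t=0ms: ALLOW
  req#3 t=0ms: ALLOW
  req#4 t=0ms: ALLOW
  req#5 t=1ms: ALLOW
  req#6 t=1ms: DENY
  req#7 t=1ms: DENY
  req#8 t=2ms: ALLOW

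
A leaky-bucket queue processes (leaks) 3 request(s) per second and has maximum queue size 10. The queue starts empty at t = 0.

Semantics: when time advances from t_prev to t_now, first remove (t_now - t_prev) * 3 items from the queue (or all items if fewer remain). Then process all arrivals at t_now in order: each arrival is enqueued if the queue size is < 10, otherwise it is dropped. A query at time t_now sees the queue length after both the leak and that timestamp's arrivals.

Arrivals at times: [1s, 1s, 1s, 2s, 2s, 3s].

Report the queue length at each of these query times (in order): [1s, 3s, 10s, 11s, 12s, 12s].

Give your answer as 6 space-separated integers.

Queue lengths at query times:
  query t=1s: backlog = 3
  query t=3s: backlog = 1
  query t=10s: backlog = 0
  query t=11s: backlog = 0
  query t=12s: backlog = 0
  query t=12s: backlog = 0

Answer: 3 1 0 0 0 0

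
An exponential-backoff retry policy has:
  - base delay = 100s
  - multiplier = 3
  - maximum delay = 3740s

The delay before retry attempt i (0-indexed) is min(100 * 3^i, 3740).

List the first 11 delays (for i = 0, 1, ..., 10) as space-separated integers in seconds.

Answer: 100 300 900 2700 3740 3740 3740 3740 3740 3740 3740

Derivation:
Computing each delay:
  i=0: min(100*3^0, 3740) = 100
  i=1: min(100*3^1, 3740) = 300
  i=2: min(100*3^2, 3740) = 900
  i=3: min(100*3^3, 3740) = 2700
  i=4: min(100*3^4, 3740) = 3740
  i=5: min(100*3^5, 3740) = 3740
  i=6: min(100*3^6, 3740) = 3740
  i=7: min(100*3^7, 3740) = 3740
  i=8: min(100*3^8, 3740) = 3740
  i=9: min(100*3^9, 3740) = 3740
  i=10: min(100*3^10, 3740) = 3740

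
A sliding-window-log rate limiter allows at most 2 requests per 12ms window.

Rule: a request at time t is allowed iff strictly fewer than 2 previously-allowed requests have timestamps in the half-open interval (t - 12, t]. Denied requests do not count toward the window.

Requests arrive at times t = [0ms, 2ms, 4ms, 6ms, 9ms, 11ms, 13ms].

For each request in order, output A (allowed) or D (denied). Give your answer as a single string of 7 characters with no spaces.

Answer: AADDDDA

Derivation:
Tracking allowed requests in the window:
  req#1 t=0ms: ALLOW
  req#2 t=2ms: ALLOW
  req#3 t=4ms: DENY
  req#4 t=6ms: DENY
  req#5 t=9ms: DENY
  req#6 t=11ms: DENY
  req#7 t=13ms: ALLOW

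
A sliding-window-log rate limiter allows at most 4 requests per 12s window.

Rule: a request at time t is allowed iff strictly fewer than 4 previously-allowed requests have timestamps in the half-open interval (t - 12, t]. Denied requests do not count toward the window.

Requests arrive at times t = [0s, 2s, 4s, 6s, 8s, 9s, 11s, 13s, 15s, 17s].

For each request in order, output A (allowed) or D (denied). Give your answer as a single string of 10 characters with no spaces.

Tracking allowed requests in the window:
  req#1 t=0s: ALLOW
  req#2 t=2s: ALLOW
  req#3 t=4s: ALLOW
  req#4 t=6s: ALLOW
  req#5 t=8s: DENY
  req#6 t=9s: DENY
  req#7 t=11s: DENY
  req#8 t=13s: ALLOW
  req#9 t=15s: ALLOW
  req#10 t=17s: ALLOW

Answer: AAAADDDAAA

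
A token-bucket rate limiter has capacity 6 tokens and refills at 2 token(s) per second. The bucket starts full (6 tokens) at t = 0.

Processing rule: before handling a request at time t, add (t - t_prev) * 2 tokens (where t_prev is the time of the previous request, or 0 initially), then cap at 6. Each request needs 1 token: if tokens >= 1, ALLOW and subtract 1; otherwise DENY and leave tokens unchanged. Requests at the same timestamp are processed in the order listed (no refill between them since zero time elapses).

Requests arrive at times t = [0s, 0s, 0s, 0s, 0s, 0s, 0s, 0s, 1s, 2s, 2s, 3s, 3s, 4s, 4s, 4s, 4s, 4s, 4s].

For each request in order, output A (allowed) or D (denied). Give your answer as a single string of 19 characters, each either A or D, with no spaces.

Answer: AAAAAADDAAAAAAAADDD

Derivation:
Simulating step by step:
  req#1 t=0s: ALLOW
  req#2 t=0s: ALLOW
  req#3 t=0s: ALLOW
  req#4 t=0s: ALLOW
  req#5 t=0s: ALLOW
  req#6 t=0s: ALLOW
  req#7 t=0s: DENY
  req#8 t=0s: DENY
  req#9 t=1s: ALLOW
  req#10 t=2s: ALLOW
  req#11 t=2s: ALLOW
  req#12 t=3s: ALLOW
  req#13 t=3s: ALLOW
  req#14 t=4s: ALLOW
  req#15 t=4s: ALLOW
  req#16 t=4s: ALLOW
  req#17 t=4s: DENY
  req#18 t=4s: DENY
  req#19 t=4s: DENY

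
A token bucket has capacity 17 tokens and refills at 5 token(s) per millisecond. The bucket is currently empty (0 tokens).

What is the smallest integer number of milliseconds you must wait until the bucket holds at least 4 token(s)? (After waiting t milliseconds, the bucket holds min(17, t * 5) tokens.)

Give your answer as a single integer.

Answer: 1

Derivation:
Need t * 5 >= 4, so t >= 4/5.
Smallest integer t = ceil(4/5) = 1.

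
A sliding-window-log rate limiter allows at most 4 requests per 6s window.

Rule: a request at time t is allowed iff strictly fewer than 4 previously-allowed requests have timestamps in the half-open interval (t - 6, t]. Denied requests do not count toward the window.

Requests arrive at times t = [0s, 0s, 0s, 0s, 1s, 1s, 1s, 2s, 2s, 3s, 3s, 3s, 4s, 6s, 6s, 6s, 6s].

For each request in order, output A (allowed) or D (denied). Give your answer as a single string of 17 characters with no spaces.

Answer: AAAADDDDDDDDDAAAA

Derivation:
Tracking allowed requests in the window:
  req#1 t=0s: ALLOW
  req#2 t=0s: ALLOW
  req#3 t=0s: ALLOW
  req#4 t=0s: ALLOW
  req#5 t=1s: DENY
  req#6 t=1s: DENY
  req#7 t=1s: DENY
  req#8 t=2s: DENY
  req#9 t=2s: DENY
  req#10 t=3s: DENY
  req#11 t=3s: DENY
  req#12 t=3s: DENY
  req#13 t=4s: DENY
  req#14 t=6s: ALLOW
  req#15 t=6s: ALLOW
  req#16 t=6s: ALLOW
  req#17 t=6s: ALLOW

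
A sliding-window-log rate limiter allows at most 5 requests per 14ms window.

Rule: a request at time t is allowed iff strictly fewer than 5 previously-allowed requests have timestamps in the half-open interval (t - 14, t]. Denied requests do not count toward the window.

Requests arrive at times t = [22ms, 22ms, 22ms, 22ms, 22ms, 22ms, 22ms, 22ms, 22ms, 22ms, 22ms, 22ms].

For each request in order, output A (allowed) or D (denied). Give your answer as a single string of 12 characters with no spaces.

Tracking allowed requests in the window:
  req#1 t=22ms: ALLOW
  req#2 t=22ms: ALLOW
  req#3 t=22ms: ALLOW
  req#4 t=22ms: ALLOW
  req#5 t=22ms: ALLOW
  req#6 t=22ms: DENY
  req#7 t=22ms: DENY
  req#8 t=22ms: DENY
  req#9 t=22ms: DENY
  req#10 t=22ms: DENY
  req#11 t=22ms: DENY
  req#12 t=22ms: DENY

Answer: AAAAADDDDDDD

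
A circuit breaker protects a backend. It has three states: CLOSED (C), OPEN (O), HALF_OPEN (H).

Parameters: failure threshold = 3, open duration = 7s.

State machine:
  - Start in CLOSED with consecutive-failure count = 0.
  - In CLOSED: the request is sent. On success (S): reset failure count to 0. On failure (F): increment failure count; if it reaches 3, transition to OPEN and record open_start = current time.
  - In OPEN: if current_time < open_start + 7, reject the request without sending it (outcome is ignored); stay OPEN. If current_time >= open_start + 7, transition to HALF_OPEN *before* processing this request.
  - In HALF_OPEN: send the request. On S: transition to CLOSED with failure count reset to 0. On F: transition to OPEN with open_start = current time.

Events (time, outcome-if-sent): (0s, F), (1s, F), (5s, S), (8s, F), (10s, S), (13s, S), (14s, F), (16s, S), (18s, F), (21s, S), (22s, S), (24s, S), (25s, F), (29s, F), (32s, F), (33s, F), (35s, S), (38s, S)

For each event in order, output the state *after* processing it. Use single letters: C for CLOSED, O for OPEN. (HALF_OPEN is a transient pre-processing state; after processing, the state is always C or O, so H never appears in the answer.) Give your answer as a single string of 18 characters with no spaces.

Answer: CCCCCCCCCCCCCCOOOO

Derivation:
State after each event:
  event#1 t=0s outcome=F: state=CLOSED
  event#2 t=1s outcome=F: state=CLOSED
  event#3 t=5s outcome=S: state=CLOSED
  event#4 t=8s outcome=F: state=CLOSED
  event#5 t=10s outcome=S: state=CLOSED
  event#6 t=13s outcome=S: state=CLOSED
  event#7 t=14s outcome=F: state=CLOSED
  event#8 t=16s outcome=S: state=CLOSED
  event#9 t=18s outcome=F: state=CLOSED
  event#10 t=21s outcome=S: state=CLOSED
  event#11 t=22s outcome=S: state=CLOSED
  event#12 t=24s outcome=S: state=CLOSED
  event#13 t=25s outcome=F: state=CLOSED
  event#14 t=29s outcome=F: state=CLOSED
  event#15 t=32s outcome=F: state=OPEN
  event#16 t=33s outcome=F: state=OPEN
  event#17 t=35s outcome=S: state=OPEN
  event#18 t=38s outcome=S: state=OPEN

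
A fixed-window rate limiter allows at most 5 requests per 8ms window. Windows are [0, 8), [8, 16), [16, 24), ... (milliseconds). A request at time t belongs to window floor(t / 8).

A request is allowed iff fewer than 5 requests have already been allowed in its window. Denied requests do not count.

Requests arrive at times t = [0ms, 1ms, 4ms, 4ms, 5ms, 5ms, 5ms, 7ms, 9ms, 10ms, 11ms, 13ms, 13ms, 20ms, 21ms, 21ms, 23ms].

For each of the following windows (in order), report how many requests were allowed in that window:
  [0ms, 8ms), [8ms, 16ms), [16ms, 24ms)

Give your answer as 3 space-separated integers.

Processing requests:
  req#1 t=0ms (window 0): ALLOW
  req#2 t=1ms (window 0): ALLOW
  req#3 t=4ms (window 0): ALLOW
  req#4 t=4ms (window 0): ALLOW
  req#5 t=5ms (window 0): ALLOW
  req#6 t=5ms (window 0): DENY
  req#7 t=5ms (window 0): DENY
  req#8 t=7ms (window 0): DENY
  req#9 t=9ms (window 1): ALLOW
  req#10 t=10ms (window 1): ALLOW
  req#11 t=11ms (window 1): ALLOW
  req#12 t=13ms (window 1): ALLOW
  req#13 t=13ms (window 1): ALLOW
  req#14 t=20ms (window 2): ALLOW
  req#15 t=21ms (window 2): ALLOW
  req#16 t=21ms (window 2): ALLOW
  req#17 t=23ms (window 2): ALLOW

Allowed counts by window: 5 5 4

Answer: 5 5 4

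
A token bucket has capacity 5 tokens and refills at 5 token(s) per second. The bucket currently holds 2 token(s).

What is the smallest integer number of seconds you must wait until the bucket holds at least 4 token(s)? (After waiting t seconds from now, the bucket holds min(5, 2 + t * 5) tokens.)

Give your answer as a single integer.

Answer: 1

Derivation:
Need 2 + t * 5 >= 4, so t >= 2/5.
Smallest integer t = ceil(2/5) = 1.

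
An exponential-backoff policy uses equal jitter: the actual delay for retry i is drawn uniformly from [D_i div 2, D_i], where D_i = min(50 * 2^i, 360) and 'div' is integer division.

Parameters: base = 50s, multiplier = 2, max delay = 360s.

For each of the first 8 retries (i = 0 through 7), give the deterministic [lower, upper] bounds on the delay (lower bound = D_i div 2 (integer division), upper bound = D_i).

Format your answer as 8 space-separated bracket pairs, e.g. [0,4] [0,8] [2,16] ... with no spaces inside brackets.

Answer: [25,50] [50,100] [100,200] [180,360] [180,360] [180,360] [180,360] [180,360]

Derivation:
Computing bounds per retry:
  i=0: D_i=min(50*2^0,360)=50, bounds=[25,50]
  i=1: D_i=min(50*2^1,360)=100, bounds=[50,100]
  i=2: D_i=min(50*2^2,360)=200, bounds=[100,200]
  i=3: D_i=min(50*2^3,360)=360, bounds=[180,360]
  i=4: D_i=min(50*2^4,360)=360, bounds=[180,360]
  i=5: D_i=min(50*2^5,360)=360, bounds=[180,360]
  i=6: D_i=min(50*2^6,360)=360, bounds=[180,360]
  i=7: D_i=min(50*2^7,360)=360, bounds=[180,360]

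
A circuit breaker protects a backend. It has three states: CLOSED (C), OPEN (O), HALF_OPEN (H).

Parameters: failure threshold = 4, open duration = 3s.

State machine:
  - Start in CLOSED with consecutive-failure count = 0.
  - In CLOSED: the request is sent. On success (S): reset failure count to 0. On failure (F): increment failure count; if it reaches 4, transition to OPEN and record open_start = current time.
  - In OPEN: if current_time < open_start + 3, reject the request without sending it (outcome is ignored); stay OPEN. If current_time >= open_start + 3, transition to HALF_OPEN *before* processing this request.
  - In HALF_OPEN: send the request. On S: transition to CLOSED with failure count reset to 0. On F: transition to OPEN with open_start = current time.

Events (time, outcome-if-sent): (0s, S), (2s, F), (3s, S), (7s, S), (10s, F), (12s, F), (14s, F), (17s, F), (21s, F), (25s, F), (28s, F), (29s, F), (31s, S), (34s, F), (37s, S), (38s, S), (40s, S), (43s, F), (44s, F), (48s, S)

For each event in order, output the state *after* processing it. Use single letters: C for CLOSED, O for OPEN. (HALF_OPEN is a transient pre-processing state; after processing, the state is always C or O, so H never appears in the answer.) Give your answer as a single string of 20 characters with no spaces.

State after each event:
  event#1 t=0s outcome=S: state=CLOSED
  event#2 t=2s outcome=F: state=CLOSED
  event#3 t=3s outcome=S: state=CLOSED
  event#4 t=7s outcome=S: state=CLOSED
  event#5 t=10s outcome=F: state=CLOSED
  event#6 t=12s outcome=F: state=CLOSED
  event#7 t=14s outcome=F: state=CLOSED
  event#8 t=17s outcome=F: state=OPEN
  event#9 t=21s outcome=F: state=OPEN
  event#10 t=25s outcome=F: state=OPEN
  event#11 t=28s outcome=F: state=OPEN
  event#12 t=29s outcome=F: state=OPEN
  event#13 t=31s outcome=S: state=CLOSED
  event#14 t=34s outcome=F: state=CLOSED
  event#15 t=37s outcome=S: state=CLOSED
  event#16 t=38s outcome=S: state=CLOSED
  event#17 t=40s outcome=S: state=CLOSED
  event#18 t=43s outcome=F: state=CLOSED
  event#19 t=44s outcome=F: state=CLOSED
  event#20 t=48s outcome=S: state=CLOSED

Answer: CCCCCCCOOOOOCCCCCCCC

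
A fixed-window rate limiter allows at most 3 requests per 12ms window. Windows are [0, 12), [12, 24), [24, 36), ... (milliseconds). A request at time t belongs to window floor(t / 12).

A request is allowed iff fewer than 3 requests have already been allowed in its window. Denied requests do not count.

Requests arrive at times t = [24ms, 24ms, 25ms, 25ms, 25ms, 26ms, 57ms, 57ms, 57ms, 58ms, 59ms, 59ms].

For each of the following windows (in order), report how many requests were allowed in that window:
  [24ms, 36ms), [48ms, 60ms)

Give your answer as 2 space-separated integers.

Processing requests:
  req#1 t=24ms (window 2): ALLOW
  req#2 t=24ms (window 2): ALLOW
  req#3 t=25ms (window 2): ALLOW
  req#4 t=25ms (window 2): DENY
  req#5 t=25ms (window 2): DENY
  req#6 t=26ms (window 2): DENY
  req#7 t=57ms (window 4): ALLOW
  req#8 t=57ms (window 4): ALLOW
  req#9 t=57ms (window 4): ALLOW
  req#10 t=58ms (window 4): DENY
  req#11 t=59ms (window 4): DENY
  req#12 t=59ms (window 4): DENY

Allowed counts by window: 3 3

Answer: 3 3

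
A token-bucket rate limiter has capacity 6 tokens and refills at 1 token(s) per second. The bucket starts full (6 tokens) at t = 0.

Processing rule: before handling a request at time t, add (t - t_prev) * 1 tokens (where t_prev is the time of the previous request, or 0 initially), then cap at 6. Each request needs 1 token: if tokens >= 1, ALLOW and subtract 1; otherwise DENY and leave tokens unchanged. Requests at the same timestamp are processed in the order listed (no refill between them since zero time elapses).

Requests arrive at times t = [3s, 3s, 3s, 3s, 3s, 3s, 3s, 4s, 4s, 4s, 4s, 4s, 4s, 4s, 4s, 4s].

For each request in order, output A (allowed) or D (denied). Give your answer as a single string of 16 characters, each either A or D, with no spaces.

Answer: AAAAAADADDDDDDDD

Derivation:
Simulating step by step:
  req#1 t=3s: ALLOW
  req#2 t=3s: ALLOW
  req#3 t=3s: ALLOW
  req#4 t=3s: ALLOW
  req#5 t=3s: ALLOW
  req#6 t=3s: ALLOW
  req#7 t=3s: DENY
  req#8 t=4s: ALLOW
  req#9 t=4s: DENY
  req#10 t=4s: DENY
  req#11 t=4s: DENY
  req#12 t=4s: DENY
  req#13 t=4s: DENY
  req#14 t=4s: DENY
  req#15 t=4s: DENY
  req#16 t=4s: DENY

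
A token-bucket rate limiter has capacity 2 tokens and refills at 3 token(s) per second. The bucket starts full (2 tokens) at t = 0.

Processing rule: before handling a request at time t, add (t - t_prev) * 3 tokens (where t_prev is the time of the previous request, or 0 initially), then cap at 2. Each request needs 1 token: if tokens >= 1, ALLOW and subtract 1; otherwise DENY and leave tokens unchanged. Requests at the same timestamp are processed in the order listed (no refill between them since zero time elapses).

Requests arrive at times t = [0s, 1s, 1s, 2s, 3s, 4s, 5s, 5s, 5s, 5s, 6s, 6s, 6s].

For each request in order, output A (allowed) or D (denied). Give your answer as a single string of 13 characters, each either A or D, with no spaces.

Answer: AAAAAAAADDAAD

Derivation:
Simulating step by step:
  req#1 t=0s: ALLOW
  req#2 t=1s: ALLOW
  req#3 t=1s: ALLOW
  req#4 t=2s: ALLOW
  req#5 t=3s: ALLOW
  req#6 t=4s: ALLOW
  req#7 t=5s: ALLOW
  req#8 t=5s: ALLOW
  req#9 t=5s: DENY
  req#10 t=5s: DENY
  req#11 t=6s: ALLOW
  req#12 t=6s: ALLOW
  req#13 t=6s: DENY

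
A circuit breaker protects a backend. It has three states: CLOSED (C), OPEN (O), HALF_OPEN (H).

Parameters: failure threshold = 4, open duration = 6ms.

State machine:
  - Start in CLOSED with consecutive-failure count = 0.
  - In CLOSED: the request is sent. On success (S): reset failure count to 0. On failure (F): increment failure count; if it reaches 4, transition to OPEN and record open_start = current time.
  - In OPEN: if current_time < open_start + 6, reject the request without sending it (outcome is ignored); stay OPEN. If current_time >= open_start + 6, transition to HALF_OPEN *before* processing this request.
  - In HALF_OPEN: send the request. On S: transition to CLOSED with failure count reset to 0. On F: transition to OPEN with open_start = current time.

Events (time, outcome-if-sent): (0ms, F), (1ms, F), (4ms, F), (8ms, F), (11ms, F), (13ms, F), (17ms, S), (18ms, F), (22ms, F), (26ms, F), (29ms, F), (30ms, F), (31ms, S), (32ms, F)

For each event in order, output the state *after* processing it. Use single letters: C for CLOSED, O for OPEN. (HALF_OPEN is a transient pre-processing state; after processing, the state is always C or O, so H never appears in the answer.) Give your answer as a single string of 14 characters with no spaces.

Answer: CCCOOOCCCCOOOO

Derivation:
State after each event:
  event#1 t=0ms outcome=F: state=CLOSED
  event#2 t=1ms outcome=F: state=CLOSED
  event#3 t=4ms outcome=F: state=CLOSED
  event#4 t=8ms outcome=F: state=OPEN
  event#5 t=11ms outcome=F: state=OPEN
  event#6 t=13ms outcome=F: state=OPEN
  event#7 t=17ms outcome=S: state=CLOSED
  event#8 t=18ms outcome=F: state=CLOSED
  event#9 t=22ms outcome=F: state=CLOSED
  event#10 t=26ms outcome=F: state=CLOSED
  event#11 t=29ms outcome=F: state=OPEN
  event#12 t=30ms outcome=F: state=OPEN
  event#13 t=31ms outcome=S: state=OPEN
  event#14 t=32ms outcome=F: state=OPEN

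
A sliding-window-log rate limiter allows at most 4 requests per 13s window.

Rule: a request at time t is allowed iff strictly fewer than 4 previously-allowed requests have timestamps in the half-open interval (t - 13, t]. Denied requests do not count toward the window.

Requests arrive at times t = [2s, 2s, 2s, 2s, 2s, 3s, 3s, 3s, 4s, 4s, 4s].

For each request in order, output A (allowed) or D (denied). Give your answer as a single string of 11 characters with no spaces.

Answer: AAAADDDDDDD

Derivation:
Tracking allowed requests in the window:
  req#1 t=2s: ALLOW
  req#2 t=2s: ALLOW
  req#3 t=2s: ALLOW
  req#4 t=2s: ALLOW
  req#5 t=2s: DENY
  req#6 t=3s: DENY
  req#7 t=3s: DENY
  req#8 t=3s: DENY
  req#9 t=4s: DENY
  req#10 t=4s: DENY
  req#11 t=4s: DENY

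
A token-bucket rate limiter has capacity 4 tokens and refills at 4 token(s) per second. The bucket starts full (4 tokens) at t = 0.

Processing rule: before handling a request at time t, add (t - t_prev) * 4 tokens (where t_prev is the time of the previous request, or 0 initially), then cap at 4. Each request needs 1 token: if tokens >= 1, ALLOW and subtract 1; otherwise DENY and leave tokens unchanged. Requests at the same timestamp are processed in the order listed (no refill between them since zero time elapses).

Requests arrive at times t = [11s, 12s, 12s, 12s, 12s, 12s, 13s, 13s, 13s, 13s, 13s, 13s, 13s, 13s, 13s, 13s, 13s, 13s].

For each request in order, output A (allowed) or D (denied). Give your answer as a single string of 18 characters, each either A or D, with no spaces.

Simulating step by step:
  req#1 t=11s: ALLOW
  req#2 t=12s: ALLOW
  req#3 t=12s: ALLOW
  req#4 t=12s: ALLOW
  req#5 t=12s: ALLOW
  req#6 t=12s: DENY
  req#7 t=13s: ALLOW
  req#8 t=13s: ALLOW
  req#9 t=13s: ALLOW
  req#10 t=13s: ALLOW
  req#11 t=13s: DENY
  req#12 t=13s: DENY
  req#13 t=13s: DENY
  req#14 t=13s: DENY
  req#15 t=13s: DENY
  req#16 t=13s: DENY
  req#17 t=13s: DENY
  req#18 t=13s: DENY

Answer: AAAAADAAAADDDDDDDD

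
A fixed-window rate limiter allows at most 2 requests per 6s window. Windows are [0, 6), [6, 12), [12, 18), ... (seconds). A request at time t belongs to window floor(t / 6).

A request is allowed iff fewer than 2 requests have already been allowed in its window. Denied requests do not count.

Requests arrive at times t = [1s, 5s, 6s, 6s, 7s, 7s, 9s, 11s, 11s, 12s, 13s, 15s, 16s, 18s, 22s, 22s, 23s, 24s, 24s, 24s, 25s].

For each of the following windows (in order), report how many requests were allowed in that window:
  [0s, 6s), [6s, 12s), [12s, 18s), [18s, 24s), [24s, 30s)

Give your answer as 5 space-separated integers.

Answer: 2 2 2 2 2

Derivation:
Processing requests:
  req#1 t=1s (window 0): ALLOW
  req#2 t=5s (window 0): ALLOW
  req#3 t=6s (window 1): ALLOW
  req#4 t=6s (window 1): ALLOW
  req#5 t=7s (window 1): DENY
  req#6 t=7s (window 1): DENY
  req#7 t=9s (window 1): DENY
  req#8 t=11s (window 1): DENY
  req#9 t=11s (window 1): DENY
  req#10 t=12s (window 2): ALLOW
  req#11 t=13s (window 2): ALLOW
  req#12 t=15s (window 2): DENY
  req#13 t=16s (window 2): DENY
  req#14 t=18s (window 3): ALLOW
  req#15 t=22s (window 3): ALLOW
  req#16 t=22s (window 3): DENY
  req#17 t=23s (window 3): DENY
  req#18 t=24s (window 4): ALLOW
  req#19 t=24s (window 4): ALLOW
  req#20 t=24s (window 4): DENY
  req#21 t=25s (window 4): DENY

Allowed counts by window: 2 2 2 2 2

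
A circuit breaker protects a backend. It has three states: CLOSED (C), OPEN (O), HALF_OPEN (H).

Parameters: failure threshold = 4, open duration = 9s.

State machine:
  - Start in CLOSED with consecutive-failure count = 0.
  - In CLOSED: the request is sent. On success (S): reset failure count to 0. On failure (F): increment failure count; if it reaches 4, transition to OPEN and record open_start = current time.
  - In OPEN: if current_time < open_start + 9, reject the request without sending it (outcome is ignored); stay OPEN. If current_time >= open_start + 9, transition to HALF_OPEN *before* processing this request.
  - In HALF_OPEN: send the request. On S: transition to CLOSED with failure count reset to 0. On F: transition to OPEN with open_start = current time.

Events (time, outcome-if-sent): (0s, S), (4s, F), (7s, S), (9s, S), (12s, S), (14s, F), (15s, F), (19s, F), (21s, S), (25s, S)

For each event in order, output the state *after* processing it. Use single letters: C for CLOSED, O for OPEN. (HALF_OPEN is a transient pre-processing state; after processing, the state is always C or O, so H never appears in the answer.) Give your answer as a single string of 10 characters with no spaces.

Answer: CCCCCCCCCC

Derivation:
State after each event:
  event#1 t=0s outcome=S: state=CLOSED
  event#2 t=4s outcome=F: state=CLOSED
  event#3 t=7s outcome=S: state=CLOSED
  event#4 t=9s outcome=S: state=CLOSED
  event#5 t=12s outcome=S: state=CLOSED
  event#6 t=14s outcome=F: state=CLOSED
  event#7 t=15s outcome=F: state=CLOSED
  event#8 t=19s outcome=F: state=CLOSED
  event#9 t=21s outcome=S: state=CLOSED
  event#10 t=25s outcome=S: state=CLOSED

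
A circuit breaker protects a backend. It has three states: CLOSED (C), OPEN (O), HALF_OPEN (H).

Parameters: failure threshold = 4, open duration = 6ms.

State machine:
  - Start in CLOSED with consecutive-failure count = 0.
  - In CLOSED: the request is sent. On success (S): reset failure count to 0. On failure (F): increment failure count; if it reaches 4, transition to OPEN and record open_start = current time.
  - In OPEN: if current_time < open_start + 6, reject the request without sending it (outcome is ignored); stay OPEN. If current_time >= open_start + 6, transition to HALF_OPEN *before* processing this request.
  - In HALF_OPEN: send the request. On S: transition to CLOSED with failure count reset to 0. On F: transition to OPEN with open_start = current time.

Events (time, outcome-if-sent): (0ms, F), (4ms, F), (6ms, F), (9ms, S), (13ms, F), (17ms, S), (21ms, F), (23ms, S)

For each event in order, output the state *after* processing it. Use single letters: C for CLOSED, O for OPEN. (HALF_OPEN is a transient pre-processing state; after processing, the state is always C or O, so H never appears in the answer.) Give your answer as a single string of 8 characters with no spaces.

Answer: CCCCCCCC

Derivation:
State after each event:
  event#1 t=0ms outcome=F: state=CLOSED
  event#2 t=4ms outcome=F: state=CLOSED
  event#3 t=6ms outcome=F: state=CLOSED
  event#4 t=9ms outcome=S: state=CLOSED
  event#5 t=13ms outcome=F: state=CLOSED
  event#6 t=17ms outcome=S: state=CLOSED
  event#7 t=21ms outcome=F: state=CLOSED
  event#8 t=23ms outcome=S: state=CLOSED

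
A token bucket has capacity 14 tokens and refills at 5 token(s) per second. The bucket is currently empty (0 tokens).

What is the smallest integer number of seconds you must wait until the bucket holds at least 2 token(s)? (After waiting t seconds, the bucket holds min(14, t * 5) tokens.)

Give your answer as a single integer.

Answer: 1

Derivation:
Need t * 5 >= 2, so t >= 2/5.
Smallest integer t = ceil(2/5) = 1.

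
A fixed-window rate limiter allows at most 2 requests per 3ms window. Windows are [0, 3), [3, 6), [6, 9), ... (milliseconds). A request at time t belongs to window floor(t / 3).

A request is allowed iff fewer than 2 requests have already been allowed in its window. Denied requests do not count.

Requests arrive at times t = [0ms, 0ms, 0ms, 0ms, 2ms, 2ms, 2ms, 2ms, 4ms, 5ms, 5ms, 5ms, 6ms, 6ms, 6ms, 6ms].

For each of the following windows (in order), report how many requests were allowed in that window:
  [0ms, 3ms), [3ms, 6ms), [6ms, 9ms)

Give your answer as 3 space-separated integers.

Processing requests:
  req#1 t=0ms (window 0): ALLOW
  req#2 t=0ms (window 0): ALLOW
  req#3 t=0ms (window 0): DENY
  req#4 t=0ms (window 0): DENY
  req#5 t=2ms (window 0): DENY
  req#6 t=2ms (window 0): DENY
  req#7 t=2ms (window 0): DENY
  req#8 t=2ms (window 0): DENY
  req#9 t=4ms (window 1): ALLOW
  req#10 t=5ms (window 1): ALLOW
  req#11 t=5ms (window 1): DENY
  req#12 t=5ms (window 1): DENY
  req#13 t=6ms (window 2): ALLOW
  req#14 t=6ms (window 2): ALLOW
  req#15 t=6ms (window 2): DENY
  req#16 t=6ms (window 2): DENY

Allowed counts by window: 2 2 2

Answer: 2 2 2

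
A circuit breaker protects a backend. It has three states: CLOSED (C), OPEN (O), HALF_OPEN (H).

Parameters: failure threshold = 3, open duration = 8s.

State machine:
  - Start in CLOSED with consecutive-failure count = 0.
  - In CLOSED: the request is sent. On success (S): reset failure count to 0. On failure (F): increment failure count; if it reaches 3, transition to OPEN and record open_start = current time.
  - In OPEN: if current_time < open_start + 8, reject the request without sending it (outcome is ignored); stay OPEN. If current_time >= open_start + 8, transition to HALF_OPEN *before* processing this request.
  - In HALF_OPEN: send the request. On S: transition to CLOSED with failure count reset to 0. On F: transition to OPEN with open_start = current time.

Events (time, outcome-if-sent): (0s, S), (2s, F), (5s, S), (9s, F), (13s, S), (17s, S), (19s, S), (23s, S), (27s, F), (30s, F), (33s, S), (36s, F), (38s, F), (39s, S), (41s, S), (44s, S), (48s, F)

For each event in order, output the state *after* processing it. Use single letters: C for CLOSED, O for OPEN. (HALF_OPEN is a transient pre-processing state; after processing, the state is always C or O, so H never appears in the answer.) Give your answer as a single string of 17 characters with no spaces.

Answer: CCCCCCCCCCCCCCCCC

Derivation:
State after each event:
  event#1 t=0s outcome=S: state=CLOSED
  event#2 t=2s outcome=F: state=CLOSED
  event#3 t=5s outcome=S: state=CLOSED
  event#4 t=9s outcome=F: state=CLOSED
  event#5 t=13s outcome=S: state=CLOSED
  event#6 t=17s outcome=S: state=CLOSED
  event#7 t=19s outcome=S: state=CLOSED
  event#8 t=23s outcome=S: state=CLOSED
  event#9 t=27s outcome=F: state=CLOSED
  event#10 t=30s outcome=F: state=CLOSED
  event#11 t=33s outcome=S: state=CLOSED
  event#12 t=36s outcome=F: state=CLOSED
  event#13 t=38s outcome=F: state=CLOSED
  event#14 t=39s outcome=S: state=CLOSED
  event#15 t=41s outcome=S: state=CLOSED
  event#16 t=44s outcome=S: state=CLOSED
  event#17 t=48s outcome=F: state=CLOSED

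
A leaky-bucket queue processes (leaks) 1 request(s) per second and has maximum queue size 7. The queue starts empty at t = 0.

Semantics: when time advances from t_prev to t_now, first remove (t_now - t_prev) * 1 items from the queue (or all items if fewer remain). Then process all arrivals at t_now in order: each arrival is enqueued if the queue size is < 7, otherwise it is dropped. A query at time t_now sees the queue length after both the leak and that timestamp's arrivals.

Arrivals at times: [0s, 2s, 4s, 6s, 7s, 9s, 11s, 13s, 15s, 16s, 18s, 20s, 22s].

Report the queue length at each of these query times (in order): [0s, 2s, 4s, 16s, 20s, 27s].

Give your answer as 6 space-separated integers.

Queue lengths at query times:
  query t=0s: backlog = 1
  query t=2s: backlog = 1
  query t=4s: backlog = 1
  query t=16s: backlog = 1
  query t=20s: backlog = 1
  query t=27s: backlog = 0

Answer: 1 1 1 1 1 0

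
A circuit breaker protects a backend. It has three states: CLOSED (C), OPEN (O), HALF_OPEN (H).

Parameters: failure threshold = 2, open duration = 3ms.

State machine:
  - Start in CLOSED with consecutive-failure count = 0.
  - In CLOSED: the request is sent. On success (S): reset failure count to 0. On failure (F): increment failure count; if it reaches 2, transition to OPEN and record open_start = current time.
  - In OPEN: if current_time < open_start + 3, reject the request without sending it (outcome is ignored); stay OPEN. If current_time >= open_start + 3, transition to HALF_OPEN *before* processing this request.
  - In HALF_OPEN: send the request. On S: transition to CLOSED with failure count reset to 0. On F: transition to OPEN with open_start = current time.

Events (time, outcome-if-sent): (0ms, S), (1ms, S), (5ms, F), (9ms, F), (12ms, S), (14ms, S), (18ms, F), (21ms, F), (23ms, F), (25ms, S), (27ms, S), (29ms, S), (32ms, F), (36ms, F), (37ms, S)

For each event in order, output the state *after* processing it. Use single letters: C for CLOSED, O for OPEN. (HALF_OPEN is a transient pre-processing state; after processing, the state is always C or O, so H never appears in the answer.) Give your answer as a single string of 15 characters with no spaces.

State after each event:
  event#1 t=0ms outcome=S: state=CLOSED
  event#2 t=1ms outcome=S: state=CLOSED
  event#3 t=5ms outcome=F: state=CLOSED
  event#4 t=9ms outcome=F: state=OPEN
  event#5 t=12ms outcome=S: state=CLOSED
  event#6 t=14ms outcome=S: state=CLOSED
  event#7 t=18ms outcome=F: state=CLOSED
  event#8 t=21ms outcome=F: state=OPEN
  event#9 t=23ms outcome=F: state=OPEN
  event#10 t=25ms outcome=S: state=CLOSED
  event#11 t=27ms outcome=S: state=CLOSED
  event#12 t=29ms outcome=S: state=CLOSED
  event#13 t=32ms outcome=F: state=CLOSED
  event#14 t=36ms outcome=F: state=OPEN
  event#15 t=37ms outcome=S: state=OPEN

Answer: CCCOCCCOOCCCCOO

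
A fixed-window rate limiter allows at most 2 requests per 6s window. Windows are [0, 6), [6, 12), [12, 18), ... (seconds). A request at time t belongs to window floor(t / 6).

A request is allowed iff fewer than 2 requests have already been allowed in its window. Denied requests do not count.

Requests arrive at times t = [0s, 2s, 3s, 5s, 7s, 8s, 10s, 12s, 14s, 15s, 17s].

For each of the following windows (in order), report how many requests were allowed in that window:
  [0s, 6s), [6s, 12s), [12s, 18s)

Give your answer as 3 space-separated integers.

Processing requests:
  req#1 t=0s (window 0): ALLOW
  req#2 t=2s (window 0): ALLOW
  req#3 t=3s (window 0): DENY
  req#4 t=5s (window 0): DENY
  req#5 t=7s (window 1): ALLOW
  req#6 t=8s (window 1): ALLOW
  req#7 t=10s (window 1): DENY
  req#8 t=12s (window 2): ALLOW
  req#9 t=14s (window 2): ALLOW
  req#10 t=15s (window 2): DENY
  req#11 t=17s (window 2): DENY

Allowed counts by window: 2 2 2

Answer: 2 2 2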